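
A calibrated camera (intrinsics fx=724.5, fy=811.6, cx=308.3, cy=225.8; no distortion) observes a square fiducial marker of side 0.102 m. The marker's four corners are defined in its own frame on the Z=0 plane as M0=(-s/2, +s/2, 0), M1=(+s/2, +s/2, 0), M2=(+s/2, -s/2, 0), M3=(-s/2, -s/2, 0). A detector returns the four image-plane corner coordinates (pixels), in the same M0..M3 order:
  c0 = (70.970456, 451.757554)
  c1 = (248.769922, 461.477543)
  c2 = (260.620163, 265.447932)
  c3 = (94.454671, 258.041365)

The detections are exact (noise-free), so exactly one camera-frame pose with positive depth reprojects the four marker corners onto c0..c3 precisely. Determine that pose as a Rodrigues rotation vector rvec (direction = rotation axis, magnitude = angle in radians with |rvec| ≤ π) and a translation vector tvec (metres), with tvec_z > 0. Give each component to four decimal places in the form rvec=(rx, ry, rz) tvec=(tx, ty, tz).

rvec=(-0.2916, 0.0313, 0.0430) tvec=(-0.0822, 0.0683, 0.4265)

Intrinsics K: fx=724.5, fy=811.6, cx=308.3, cy=225.8
Marker side s = 0.102 m; corners in marker frame (Z=0):
  M0 = (-0.0510, +0.0510, 0)
  M1 = (+0.0510, +0.0510, 0)
  M2 = (+0.0510, -0.0510, 0)
  M3 = (-0.0510, -0.0510, 0)
Detected image corners:
  c0 = (70.970456, 451.757554) px
  c1 = (248.769922, 461.477543) px
  c2 = (260.620163, 265.447932) px
  c3 = (94.454671, 258.041365) px
Planar DLT: solve 8×8 A·h = b for H (H[2,2]=1):
  H  [+1669.49566 -286.85006 +168.62571]
  H  [+52.36948 +1669.05532 +355.82219]
  H  [-0.08685 -0.67212 +1.00000]
B = K⁻¹H; ‖b₁‖=2.344589, ‖b₂‖=2.344589; λ = 2/(‖b₁‖+‖b₂‖) = 0.426514, sign → tz>0 ⇒ λ=+0.426514
r₁ = λ·B[:,0] = (+0.99860,+0.03783,-0.03704); r₂ = λ·B[:,1] = (-0.04688,+0.95688,-0.28667)
r₃ = r₁×r₂ = (+0.02460,+0.28800,+0.95731); SVD([r₁ r₂ r₃]) → R = UVᵀ:
  R  [+0.99860 -0.04688 +0.02460]
  R  [+0.03783 +0.95688 +0.28800]
  R  [-0.03704 -0.28667 +0.95731]
t = (-0.08223, +0.06833, +0.42651) m
tr R = 2.912793; θ = arccos((tr R − 1)/2) = 0.296393 rad = 16.982°
axis k = ((R−Rᵀ)₃₂, (R−Rᵀ)₁₃, (R−Rᵀ)₂₁) / (2 sinθ) = (-0.983786, +0.105532, +0.145014)
rvec = θ·k = (-0.291587, +0.031279, +0.042981)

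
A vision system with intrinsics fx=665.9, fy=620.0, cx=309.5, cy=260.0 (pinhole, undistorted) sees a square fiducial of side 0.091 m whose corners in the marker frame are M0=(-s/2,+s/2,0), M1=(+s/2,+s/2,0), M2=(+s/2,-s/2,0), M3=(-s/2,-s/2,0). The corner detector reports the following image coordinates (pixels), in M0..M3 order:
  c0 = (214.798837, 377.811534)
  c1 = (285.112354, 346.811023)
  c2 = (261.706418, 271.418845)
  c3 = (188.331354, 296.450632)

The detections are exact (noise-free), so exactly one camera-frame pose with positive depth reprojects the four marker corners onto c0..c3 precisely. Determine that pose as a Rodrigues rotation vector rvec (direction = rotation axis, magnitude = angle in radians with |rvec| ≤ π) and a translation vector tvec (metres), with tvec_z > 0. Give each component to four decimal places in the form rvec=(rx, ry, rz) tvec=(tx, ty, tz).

Intrinsics K: fx=665.9, fy=620.0, cx=309.5, cy=260.0
Marker side s = 0.091 m; corners in marker frame (Z=0):
  M0 = (-0.0455, +0.0455, 0)
  M1 = (+0.0455, +0.0455, 0)
  M2 = (+0.0455, -0.0455, 0)
  M3 = (-0.0455, -0.0455, 0)
Detected image corners:
  c0 = (214.798837, 377.811534) px
  c1 = (285.112354, 346.811023) px
  c2 = (261.706418, 271.418845) px
  c3 = (188.331354, 296.450632) px
Planar DLT: solve 8×8 A·h = b for H (H[2,2]=1):
  H  [+1001.54933 +310.91309 +239.03722]
  H  [-19.42553 +911.06102 +322.83564]
  H  [+0.89341 +0.15819 +1.00000]
B = K⁻¹H; ‖b₁‖=1.465780, ‖b₂‖=1.465780; λ = 2/(‖b₁‖+‖b₂‖) = 0.682230, sign → tz>0 ⇒ λ=+0.682230
r₁ = λ·B[:,0] = (+0.74282,-0.27698,+0.60951); r₂ = λ·B[:,1] = (+0.26838,+0.95725,+0.10792)
r₃ = r₁×r₂ = (-0.61334,+0.08341,+0.78540); SVD([r₁ r₂ r₃]) → R = UVᵀ:
  R  [+0.74282 +0.26838 -0.61334]
  R  [-0.27698 +0.95725 +0.08341]
  R  [+0.60951 +0.10792 +0.78540]
t = (-0.07219, +0.06914, +0.68223) m
tr R = 2.485469; θ = arccos((tr R − 1)/2) = 0.733651 rad = 42.035°
axis k = ((R−Rᵀ)₃₂, (R−Rᵀ)₁₃, (R−Rᵀ)₂₁) / (2 sinθ) = (+0.018298, -0.913141, -0.407233)
rvec = θ·k = (+0.013425, -0.669927, -0.298767)

rvec=(0.0134, -0.6699, -0.2988) tvec=(-0.0722, 0.0691, 0.6822)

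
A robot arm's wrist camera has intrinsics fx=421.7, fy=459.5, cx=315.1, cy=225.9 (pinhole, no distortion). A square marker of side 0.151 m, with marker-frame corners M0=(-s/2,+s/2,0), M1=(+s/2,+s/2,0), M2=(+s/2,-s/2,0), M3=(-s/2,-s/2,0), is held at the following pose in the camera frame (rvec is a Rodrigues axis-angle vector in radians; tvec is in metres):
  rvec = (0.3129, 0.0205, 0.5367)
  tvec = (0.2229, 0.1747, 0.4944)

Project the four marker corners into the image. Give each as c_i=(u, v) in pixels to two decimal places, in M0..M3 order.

c0=(414.07, 403.42) c1=(517.31, 467.52) c2=(603.21, 371.98) c3=(491.72, 299.78)

Intrinsics K: fx=421.7, fy=459.5, cx=315.1, cy=225.9
Marker side s = 0.151 m; corners in marker frame (Z=0):
  M0 = (-0.0755, +0.0755, 0)
  M1 = (+0.0755, +0.0755, 0)
  M2 = (+0.0755, -0.0755, 0)
  M3 = (-0.0755, -0.0755, 0)
rvec = (0.3129, 0.0205, 0.5367), |rvec| = θ = 0.62159 rad = 35.614°
Rodrigues: sinθ=0.58233, 1−cosθ=0.18705; R = I + sinθ·[k]× + (1−cosθ)·[k]×²:
    [+0.86035 -0.49970 +0.10050]
    [+0.50591 +0.81316 -0.28781]
    [+0.06209 +0.29846 +0.95240]
t = (0.2229, 0.1747, 0.4944) m
M0: Pc = R·M0+t = (+0.12022, +0.19790, +0.51225); u = 421.7·(+0.12022)/0.51225 + 315.1 = 414.0667, v = 459.5·(+0.19790)/0.51225 + 225.9 = 403.4200
M1: Pc = R·M1+t = (+0.25013, +0.27429, +0.52162); u = 421.7·(+0.25013)/0.52162 + 315.1 = 517.3147, v = 459.5·(+0.27429)/0.52162 + 225.9 = 467.5231
M2: Pc = R·M2+t = (+0.32558, +0.15150, +0.47655); u = 421.7·(+0.32558)/0.47655 + 315.1 = 603.2070, v = 459.5·(+0.15150)/0.47655 + 225.9 = 371.9808
M3: Pc = R·M3+t = (+0.19567, +0.07511, +0.46718); u = 421.7·(+0.19567)/0.46718 + 315.1 = 491.7227, v = 459.5·(+0.07511)/0.46718 + 225.9 = 299.7763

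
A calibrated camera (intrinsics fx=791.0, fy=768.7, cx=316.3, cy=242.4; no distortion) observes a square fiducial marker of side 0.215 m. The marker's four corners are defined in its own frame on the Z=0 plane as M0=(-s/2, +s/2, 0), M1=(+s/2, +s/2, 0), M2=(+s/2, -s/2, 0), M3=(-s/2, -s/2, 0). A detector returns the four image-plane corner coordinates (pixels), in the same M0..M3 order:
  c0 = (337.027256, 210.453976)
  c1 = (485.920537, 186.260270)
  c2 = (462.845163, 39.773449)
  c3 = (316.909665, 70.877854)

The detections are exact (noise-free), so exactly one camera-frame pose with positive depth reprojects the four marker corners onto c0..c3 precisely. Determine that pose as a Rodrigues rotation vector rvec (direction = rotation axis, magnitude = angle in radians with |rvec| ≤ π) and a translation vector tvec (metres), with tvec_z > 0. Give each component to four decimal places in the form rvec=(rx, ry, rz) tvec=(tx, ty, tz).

rvec=(-0.0474, 0.2750, -0.1452) tvec=(0.1179, -0.1702, 1.1313)

Intrinsics K: fx=791.0, fy=768.7, cx=316.3, cy=242.4
Marker side s = 0.215 m; corners in marker frame (Z=0):
  M0 = (-0.1075, +0.1075, 0)
  M1 = (+0.1075, +0.1075, 0)
  M2 = (+0.1075, -0.1075, 0)
  M3 = (-0.1075, -0.1075, 0)
Detected image corners:
  c0 = (337.027256, 210.453976) px
  c1 = (485.920537, 186.260270) px
  c2 = (462.845163, 39.773449) px
  c3 = (316.909665, 70.877854) px
Planar DLT: solve 8×8 A·h = b for H (H[2,2]=1):
  H  [+591.01357 +76.73980 +398.73689]
  H  [-158.64639 +657.40454 +126.74067]
  H  [-0.23608 -0.05874 +1.00000]
B = K⁻¹H; ‖b₁‖=0.883962, ‖b₂‖=0.883962; λ = 2/(‖b₁‖+‖b₂‖) = 1.131270, sign → tz>0 ⇒ λ=+1.131270
r₁ = λ·B[:,0] = (+0.95205,-0.14926,-0.26707); r₂ = λ·B[:,1] = (+0.13632,+0.98843,-0.06645)
r₃ = r₁×r₂ = (+0.27390,+0.02685,+0.96138); SVD([r₁ r₂ r₃]) → R = UVᵀ:
  R  [+0.95205 +0.13632 +0.27390]
  R  [-0.14926 +0.98843 +0.02685]
  R  [-0.26707 -0.06645 +0.96138]
t = (+0.11790, -0.17021, +1.13127) m
tr R = 2.901866; θ = arccos((tr R − 1)/2) = 0.314559 rad = 18.023°
axis k = ((R−Rᵀ)₃₂, (R−Rᵀ)₁₃, (R−Rᵀ)₂₁) / (2 sinθ) = (-0.150778, +0.874228, -0.461509)
rvec = θ·k = (-0.047429, +0.274997, -0.145172)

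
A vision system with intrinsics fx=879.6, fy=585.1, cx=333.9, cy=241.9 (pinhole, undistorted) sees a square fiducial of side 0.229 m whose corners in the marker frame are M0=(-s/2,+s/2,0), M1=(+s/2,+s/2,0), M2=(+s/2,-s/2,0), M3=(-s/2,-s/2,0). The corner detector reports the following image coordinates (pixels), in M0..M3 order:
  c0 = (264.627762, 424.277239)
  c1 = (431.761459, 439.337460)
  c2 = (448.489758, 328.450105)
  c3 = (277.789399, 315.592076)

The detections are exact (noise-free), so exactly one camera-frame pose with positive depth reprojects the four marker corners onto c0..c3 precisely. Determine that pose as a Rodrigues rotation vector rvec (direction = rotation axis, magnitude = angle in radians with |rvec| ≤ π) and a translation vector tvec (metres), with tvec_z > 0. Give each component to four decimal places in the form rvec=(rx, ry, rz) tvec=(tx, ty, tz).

rvec=(0.0937, 0.1210, 0.0913) tvec=(0.0279, 0.2737, 1.1823)

Intrinsics K: fx=879.6, fy=585.1, cx=333.9, cy=241.9
Marker side s = 0.229 m; corners in marker frame (Z=0):
  M0 = (-0.1145, +0.1145, 0)
  M1 = (+0.1145, +0.1145, 0)
  M2 = (+0.1145, -0.1145, 0)
  M3 = (-0.1145, -0.1145, 0)
Detected image corners:
  c0 = (264.627762, 424.277239) px
  c1 = (431.761459, 439.337460) px
  c2 = (448.489758, 328.450105) px
  c3 = (277.789399, 315.592076) px
Planar DLT: solve 8×8 A·h = b for H (H[2,2]=1):
  H  [+702.62360 -35.47064 +354.64588]
  H  [+23.98525 +510.84003 +377.36065]
  H  [-0.09821 +0.08352 +1.00000]
B = K⁻¹H; ‖b₁‖=0.845775, ‖b₂‖=0.845775; λ = 2/(‖b₁‖+‖b₂‖) = 1.182348, sign → tz>0 ⇒ λ=+1.182348
r₁ = λ·B[:,0] = (+0.98854,+0.09648,-0.11612); r₂ = λ·B[:,1] = (-0.08516,+0.99146,+0.09874)
r₃ = r₁×r₂ = (+0.12466,-0.08772,+0.98831); SVD([r₁ r₂ r₃]) → R = UVᵀ:
  R  [+0.98854 -0.08516 +0.12466]
  R  [+0.09648 +0.99146 -0.08772]
  R  [-0.11612 +0.09874 +0.98831]
t = (+0.02789, +0.27373, +1.18235) m
tr R = 2.968315; θ = arccos((tr R − 1)/2) = 0.178239 rad = 10.212°
axis k = ((R−Rᵀ)₃₂, (R−Rᵀ)₁₃, (R−Rᵀ)₂₁) / (2 sinθ) = (+0.525862, +0.679023, +0.512247)
rvec = θ·k = (+0.093729, +0.121028, +0.091303)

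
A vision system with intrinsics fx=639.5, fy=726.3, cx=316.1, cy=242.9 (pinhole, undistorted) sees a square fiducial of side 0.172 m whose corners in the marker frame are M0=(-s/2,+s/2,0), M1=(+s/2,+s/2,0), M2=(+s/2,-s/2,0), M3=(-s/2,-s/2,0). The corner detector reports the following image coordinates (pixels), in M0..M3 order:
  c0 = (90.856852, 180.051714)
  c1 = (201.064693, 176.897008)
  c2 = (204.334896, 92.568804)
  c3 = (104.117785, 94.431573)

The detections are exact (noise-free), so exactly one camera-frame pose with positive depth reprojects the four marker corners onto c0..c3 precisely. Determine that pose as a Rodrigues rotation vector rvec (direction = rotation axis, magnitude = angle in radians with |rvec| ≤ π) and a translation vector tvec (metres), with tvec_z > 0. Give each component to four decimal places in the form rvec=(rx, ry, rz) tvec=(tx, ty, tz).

Intrinsics K: fx=639.5, fy=726.3, cx=316.1, cy=242.9
Marker side s = 0.172 m; corners in marker frame (Z=0):
  M0 = (-0.0860, +0.0860, 0)
  M1 = (+0.0860, +0.0860, 0)
  M2 = (+0.0860, -0.0860, 0)
  M3 = (-0.0860, -0.0860, 0)
Detected image corners:
  c0 = (90.856852, 180.051714) px
  c1 = (201.064693, 176.897008) px
  c2 = (204.334896, 92.568804) px
  c3 = (104.117785, 94.431573) px
Planar DLT: solve 8×8 A·h = b for H (H[2,2]=1):
  H  [+621.18190 -129.88661 +150.61469]
  H  [-4.58237 +419.70878 +133.98299]
  H  [+0.07226 -0.54640 +1.00000]
B = K⁻¹H; ‖b₁‖=0.938918, ‖b₂‖=0.938918; λ = 2/(‖b₁‖+‖b₂‖) = 1.065056, sign → tz>0 ⇒ λ=+1.065056
r₁ = λ·B[:,0] = (+0.99651,-0.03246,+0.07696); r₂ = λ·B[:,1] = (+0.07133,+0.81009,-0.58195)
r₃ = r₁×r₂ = (-0.04346,+0.58541,+0.80958); SVD([r₁ r₂ r₃]) → R = UVᵀ:
  R  [+0.99651 +0.07133 -0.04346]
  R  [-0.03246 +0.81009 +0.58541]
  R  [+0.07696 -0.58195 +0.80958]
t = (-0.27561, -0.15972, +1.06506) m
tr R = 2.616171; θ = arccos((tr R − 1)/2) = 0.629902 rad = 36.091°
axis k = ((R−Rᵀ)₃₂, (R−Rᵀ)₁₃, (R−Rᵀ)₂₁) / (2 sinθ) = (-0.990854, -0.102215, -0.088099)
rvec = θ·k = (-0.624140, -0.064385, -0.055494)

rvec=(-0.6241, -0.0644, -0.0555) tvec=(-0.2756, -0.1597, 1.0651)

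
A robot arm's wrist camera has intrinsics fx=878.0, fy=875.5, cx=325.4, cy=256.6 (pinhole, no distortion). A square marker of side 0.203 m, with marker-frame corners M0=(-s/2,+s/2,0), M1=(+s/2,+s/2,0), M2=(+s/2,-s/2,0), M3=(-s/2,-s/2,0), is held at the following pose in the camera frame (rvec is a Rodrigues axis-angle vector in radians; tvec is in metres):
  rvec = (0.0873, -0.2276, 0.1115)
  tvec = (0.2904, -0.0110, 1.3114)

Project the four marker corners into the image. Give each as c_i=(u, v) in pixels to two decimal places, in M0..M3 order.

Intrinsics K: fx=878.0, fy=875.5, cx=325.4, cy=256.6
Marker side s = 0.203 m; corners in marker frame (Z=0):
  M0 = (-0.1015, +0.1015, 0)
  M1 = (+0.1015, +0.1015, 0)
  M2 = (+0.1015, -0.1015, 0)
  M3 = (-0.1015, -0.1015, 0)
rvec = (0.0873, -0.2276, 0.1115), |rvec| = θ = 0.26806 rad = 15.359°
Rodrigues: sinθ=0.26486, 1−cosθ=0.03571; R = I + sinθ·[k]× + (1−cosθ)·[k]×²:
    [+0.96807 -0.12004 -0.22005]
    [+0.10029 +0.99003 -0.09887]
    [+0.22972 +0.07365 +0.97047]
t = (0.2904, -0.0110, 1.3114) m
M0: Pc = R·M0+t = (+0.17996, +0.07931, +1.29556); u = 878.0·(+0.17996)/1.29556 + 325.4 = 447.3561, v = 875.5·(+0.07931)/1.29556 + 256.6 = 310.1944
M1: Pc = R·M1+t = (+0.37648, +0.09967, +1.34219); u = 878.0·(+0.37648)/1.34219 + 325.4 = 571.6726, v = 875.5·(+0.09967)/1.34219 + 256.6 = 321.6127
M2: Pc = R·M2+t = (+0.40084, -0.10131, +1.32724); u = 878.0·(+0.40084)/1.32724 + 325.4 = 590.5673, v = 875.5·(-0.10131)/1.32724 + 256.6 = 189.7730
M3: Pc = R·M3+t = (+0.20432, -0.12167, +1.28061); u = 878.0·(+0.20432)/1.28061 + 325.4 = 465.4876, v = 875.5·(-0.12167)/1.28061 + 256.6 = 173.4204

c0=(447.36, 310.19) c1=(571.67, 321.61) c2=(590.57, 189.77) c3=(465.49, 173.42)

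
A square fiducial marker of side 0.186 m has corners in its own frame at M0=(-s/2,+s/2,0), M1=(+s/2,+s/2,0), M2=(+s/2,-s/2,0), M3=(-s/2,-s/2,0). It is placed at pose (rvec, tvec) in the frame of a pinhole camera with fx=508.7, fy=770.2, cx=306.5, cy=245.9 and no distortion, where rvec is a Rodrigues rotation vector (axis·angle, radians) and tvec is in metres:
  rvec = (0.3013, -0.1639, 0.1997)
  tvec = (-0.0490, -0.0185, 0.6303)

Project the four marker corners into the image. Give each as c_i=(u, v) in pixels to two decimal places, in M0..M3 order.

c0=(179.59, 309.45) c1=(322.04, 342.30) c2=(356.62, 134.87) c3=(203.72, 86.68)

Intrinsics K: fx=508.7, fy=770.2, cx=306.5, cy=245.9
Marker side s = 0.186 m; corners in marker frame (Z=0):
  M0 = (-0.0930, +0.0930, 0)
  M1 = (+0.0930, +0.0930, 0)
  M2 = (+0.0930, -0.0930, 0)
  M3 = (-0.0930, -0.0930, 0)
rvec = (0.3013, -0.1639, 0.1997), |rvec| = θ = 0.39689 rad = 22.740°
Rodrigues: sinθ=0.38656, 1−cosθ=0.07773; R = I + sinθ·[k]× + (1−cosθ)·[k]×²:
    [+0.96706 -0.21887 -0.12994]
    [+0.17013 +0.93552 -0.30960]
    [+0.18932 +0.27730 +0.94195]
t = (-0.0490, -0.0185, 0.6303) m
M0: Pc = R·M0+t = (-0.15929, +0.05268, +0.63848); u = 508.7·(-0.15929)/0.63848 + 306.5 = 179.5870, v = 770.2·(+0.05268)/0.63848 + 245.9 = 309.4497
M1: Pc = R·M1+t = (+0.02058, +0.08433, +0.67370); u = 508.7·(+0.02058)/0.67370 + 306.5 = 322.0415, v = 770.2·(+0.08433)/0.67370 + 245.9 = 342.3049
M2: Pc = R·M2+t = (+0.06129, -0.08968, +0.62212); u = 508.7·(+0.06129)/0.62212 + 306.5 = 356.6176, v = 770.2·(-0.08968)/0.62212 + 245.9 = 134.8717
M3: Pc = R·M3+t = (-0.11858, -0.12133, +0.58690); u = 508.7·(-0.11858)/0.58690 + 306.5 = 203.7186, v = 770.2·(-0.12133)/0.58690 + 245.9 = 86.6833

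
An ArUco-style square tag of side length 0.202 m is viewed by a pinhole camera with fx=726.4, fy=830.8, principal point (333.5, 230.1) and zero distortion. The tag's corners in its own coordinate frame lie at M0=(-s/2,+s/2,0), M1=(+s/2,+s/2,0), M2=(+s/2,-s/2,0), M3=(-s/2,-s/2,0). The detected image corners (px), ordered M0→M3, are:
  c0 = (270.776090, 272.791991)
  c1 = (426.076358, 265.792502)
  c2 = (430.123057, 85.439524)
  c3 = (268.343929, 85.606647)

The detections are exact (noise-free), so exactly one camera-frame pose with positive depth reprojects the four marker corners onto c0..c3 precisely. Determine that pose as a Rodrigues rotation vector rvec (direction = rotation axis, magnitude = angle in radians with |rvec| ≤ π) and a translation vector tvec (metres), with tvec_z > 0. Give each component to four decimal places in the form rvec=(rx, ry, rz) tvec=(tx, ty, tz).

rvec=(0.1854, -0.1741, -0.0147) tvec=(0.0210, -0.0556, 0.9085)

Intrinsics K: fx=726.4, fy=830.8, cx=333.5, cy=230.1
Marker side s = 0.202 m; corners in marker frame (Z=0):
  M0 = (-0.1010, +0.1010, 0)
  M1 = (+0.1010, +0.1010, 0)
  M2 = (+0.1010, -0.1010, 0)
  M3 = (-0.1010, -0.1010, 0)
Detected image corners:
  c0 = (270.776090, 272.791991) px
  c1 = (426.076358, 265.792502) px
  c2 = (430.123057, 85.439524) px
  c3 = (268.343929, 85.606647) px
Planar DLT: solve 8×8 A·h = b for H (H[2,2]=1):
  H  [+850.10713 +66.60349 +350.32689]
  H  [+15.26954 +945.48769 +179.26000]
  H  [+0.18802 +0.20326 +1.00000]
B = K⁻¹H; ‖b₁‖=1.100681, ‖b₂‖=1.100681; λ = 2/(‖b₁‖+‖b₂‖) = 0.908528, sign → tz>0 ⇒ λ=+0.908528
r₁ = λ·B[:,0] = (+0.98483,-0.03061,+0.17082); r₂ = λ·B[:,1] = (-0.00148,+0.98280,+0.18467)
r₃ = r₁×r₂ = (-0.17353,-0.18212,+0.96784); SVD([r₁ r₂ r₃]) → R = UVᵀ:
  R  [+0.98483 -0.00148 -0.17353]
  R  [-0.03061 +0.98280 -0.18212]
  R  [+0.17082 +0.18467 +0.96784]
t = (+0.02105, -0.05560, +0.90853) m
tr R = 2.935467; θ = arccos((tr R − 1)/2) = 0.254721 rad = 14.594°
axis k = ((R−Rᵀ)₃₂, (R−Rᵀ)₁₃, (R−Rᵀ)₂₁) / (2 sinθ) = (+0.727835, -0.683311, -0.057804)
rvec = θ·k = (+0.185395, -0.174053, -0.014724)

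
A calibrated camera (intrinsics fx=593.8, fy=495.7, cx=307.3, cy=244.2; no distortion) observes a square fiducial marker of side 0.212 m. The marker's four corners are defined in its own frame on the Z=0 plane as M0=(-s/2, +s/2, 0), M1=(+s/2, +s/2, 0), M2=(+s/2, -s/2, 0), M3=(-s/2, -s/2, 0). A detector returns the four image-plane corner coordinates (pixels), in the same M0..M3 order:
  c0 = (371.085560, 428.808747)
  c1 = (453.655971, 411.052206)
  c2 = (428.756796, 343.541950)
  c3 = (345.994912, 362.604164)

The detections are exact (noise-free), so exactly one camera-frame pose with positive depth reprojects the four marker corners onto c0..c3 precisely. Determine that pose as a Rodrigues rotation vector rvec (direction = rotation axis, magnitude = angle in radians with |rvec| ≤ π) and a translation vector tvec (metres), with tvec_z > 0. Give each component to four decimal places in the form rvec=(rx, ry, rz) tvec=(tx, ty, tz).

rvec=(0.0709, 0.1126, -0.3022) tvec=(0.2289, 0.4235, 1.4731)

Intrinsics K: fx=593.8, fy=495.7, cx=307.3, cy=244.2
Marker side s = 0.212 m; corners in marker frame (Z=0):
  M0 = (-0.1060, +0.1060, 0)
  M1 = (+0.1060, +0.1060, 0)
  M2 = (+0.1060, -0.1060, 0)
  M3 = (-0.1060, -0.1060, 0)
Detected image corners:
  c0 = (371.085560, 428.808747) px
  c1 = (453.655971, 411.052206) px
  c2 = (428.756796, 343.541950) px
  c3 = (345.994912, 362.604164) px
Planar DLT: solve 8×8 A·h = b for H (H[2,2]=1):
  H  [+357.03864 +132.21922 +399.56032]
  H  [-118.61933 +329.17441 +386.70888]
  H  [-0.08226 +0.03580 +1.00000]
B = K⁻¹H; ‖b₁‖=0.678836, ‖b₂‖=0.678836; λ = 2/(‖b₁‖+‖b₂‖) = 1.473109, sign → tz>0 ⇒ λ=+1.473109
r₁ = λ·B[:,0] = (+0.94846,-0.29281,-0.12118); r₂ = λ·B[:,1] = (+0.30072,+0.95225,+0.05273)
r₃ = r₁×r₂ = (+0.09995,-0.08646,+0.99123); SVD([r₁ r₂ r₃]) → R = UVᵀ:
  R  [+0.94846 +0.30072 +0.09995]
  R  [-0.29281 +0.95225 -0.08646]
  R  [-0.12118 +0.05273 +0.99123]
t = (+0.22888, +0.42350, +1.47311) m
tr R = 2.891942; θ = arccos((tr R − 1)/2) = 0.330220 rad = 18.920°
axis k = ((R−Rᵀ)₃₂, (R−Rᵀ)₁₃, (R−Rᵀ)₂₁) / (2 sinθ) = (+0.214637, +0.340991, -0.915235)
rvec = θ·k = (+0.070878, +0.112602, -0.302229)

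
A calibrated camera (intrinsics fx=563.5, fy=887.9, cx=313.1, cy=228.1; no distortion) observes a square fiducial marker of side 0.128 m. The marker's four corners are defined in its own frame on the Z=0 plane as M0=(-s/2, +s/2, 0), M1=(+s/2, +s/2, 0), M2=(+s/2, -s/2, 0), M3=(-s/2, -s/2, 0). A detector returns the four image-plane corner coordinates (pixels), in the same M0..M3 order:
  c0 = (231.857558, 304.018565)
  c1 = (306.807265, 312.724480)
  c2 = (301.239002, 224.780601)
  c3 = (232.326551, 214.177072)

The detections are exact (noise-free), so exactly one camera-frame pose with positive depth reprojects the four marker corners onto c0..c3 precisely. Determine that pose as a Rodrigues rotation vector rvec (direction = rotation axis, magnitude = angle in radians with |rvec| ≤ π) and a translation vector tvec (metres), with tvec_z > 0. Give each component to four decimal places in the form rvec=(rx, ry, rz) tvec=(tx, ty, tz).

rvec=(-0.7280, -0.2633, 0.0032) tvec=(-0.0783, 0.0379, 0.9904)

Intrinsics K: fx=563.5, fy=887.9, cx=313.1, cy=228.1
Marker side s = 0.128 m; corners in marker frame (Z=0):
  M0 = (-0.0640, +0.0640, 0)
  M1 = (+0.0640, +0.0640, 0)
  M2 = (+0.0640, -0.0640, 0)
  M3 = (-0.0640, -0.0640, 0)
Detected image corners:
  c0 = (231.857558, 304.018565) px
  c1 = (306.807265, 312.724480) px
  c2 = (301.239002, 224.780601) px
  c3 = (232.326551, 214.177072) px
Planar DLT: solve 8×8 A·h = b for H (H[2,2]=1):
  H  [+625.00144 -157.75894 +268.55333]
  H  [+138.79766 +519.06687 +262.10969]
  H  [+0.23891 -0.66418 +1.00000]
B = K⁻¹H; ‖b₁‖=1.009673, ‖b₂‖=1.009673; λ = 2/(‖b₁‖+‖b₂‖) = 0.990420, sign → tz>0 ⇒ λ=+0.990420
r₁ = λ·B[:,0] = (+0.96704,+0.09404,+0.23662); r₂ = λ·B[:,1] = (+0.08823,+0.74799,-0.65782)
r₃ = r₁×r₂ = (-0.23885,+0.65701,+0.71504); SVD([r₁ r₂ r₃]) → R = UVᵀ:
  R  [+0.96704 +0.08823 -0.23885]
  R  [+0.09404 +0.74799 +0.65701]
  R  [+0.23662 -0.65782 +0.71504]
t = (-0.07830, +0.03794, +0.99042) m
tr R = 2.430075; θ = arccos((tr R − 1)/2) = 0.774119 rad = 44.354°
axis k = ((R−Rᵀ)₃₂, (R−Rᵀ)₁₃, (R−Rᵀ)₂₁) / (2 sinθ) = (-0.940391, -0.340069, +0.004155)
rvec = θ·k = (-0.727975, -0.263254, +0.003217)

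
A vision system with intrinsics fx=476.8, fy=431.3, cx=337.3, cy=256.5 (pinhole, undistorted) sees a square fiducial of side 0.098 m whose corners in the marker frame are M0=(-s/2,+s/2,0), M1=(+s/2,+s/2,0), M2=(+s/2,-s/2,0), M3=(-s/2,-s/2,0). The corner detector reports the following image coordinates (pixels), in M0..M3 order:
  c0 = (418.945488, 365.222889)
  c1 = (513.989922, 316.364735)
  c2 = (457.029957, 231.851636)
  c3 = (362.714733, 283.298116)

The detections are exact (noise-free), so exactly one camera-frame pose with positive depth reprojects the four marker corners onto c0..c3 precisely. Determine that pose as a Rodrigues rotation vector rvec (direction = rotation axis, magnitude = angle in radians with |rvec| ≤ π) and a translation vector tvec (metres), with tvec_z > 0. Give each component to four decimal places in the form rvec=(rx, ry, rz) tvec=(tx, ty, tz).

rvec=(0.0662, 0.1027, -0.5534) tvec=(0.0904, 0.0430, 0.4294)

Intrinsics K: fx=476.8, fy=431.3, cx=337.3, cy=256.5
Marker side s = 0.098 m; corners in marker frame (Z=0):
  M0 = (-0.0490, +0.0490, 0)
  M1 = (+0.0490, +0.0490, 0)
  M2 = (+0.0490, -0.0490, 0)
  M3 = (-0.0490, -0.0490, 0)
Detected image corners:
  c0 = (418.945488, 365.222889) px
  c1 = (513.989922, 316.364735) px
  c2 = (457.029957, 231.851636) px
  c3 = (362.714733, 283.298116) px
Planar DLT: solve 8×8 A·h = b for H (H[2,2]=1):
  H  [+848.64417 +613.24998 +437.66130]
  H  [-591.92912 +873.44041 +299.68038]
  H  [-0.26814 +0.08169 +1.00000]
B = K⁻¹H; ‖b₁‖=2.328597, ‖b₂‖=2.328597; λ = 2/(‖b₁‖+‖b₂‖) = 0.429443, sign → tz>0 ⇒ λ=+0.429443
r₁ = λ·B[:,0] = (+0.84582,-0.52090,-0.11515); r₂ = λ·B[:,1] = (+0.52752,+0.84882,+0.03508)
r₃ = r₁×r₂ = (+0.07947,-0.09042,+0.99273); SVD([r₁ r₂ r₃]) → R = UVᵀ:
  R  [+0.84582 +0.52752 +0.07947]
  R  [-0.52090 +0.84882 -0.09042]
  R  [-0.11515 +0.03508 +0.99273]
t = (+0.09039, +0.04299, +0.42944) m
tr R = 2.687361; θ = arccos((tr R − 1)/2) = 0.566694 rad = 32.469°
axis k = ((R−Rᵀ)₃₂, (R−Rᵀ)₁₃, (R−Rᵀ)₂₁) / (2 sinθ) = (+0.116887, +0.181262, -0.976464)
rvec = θ·k = (+0.066239, +0.102720, -0.553356)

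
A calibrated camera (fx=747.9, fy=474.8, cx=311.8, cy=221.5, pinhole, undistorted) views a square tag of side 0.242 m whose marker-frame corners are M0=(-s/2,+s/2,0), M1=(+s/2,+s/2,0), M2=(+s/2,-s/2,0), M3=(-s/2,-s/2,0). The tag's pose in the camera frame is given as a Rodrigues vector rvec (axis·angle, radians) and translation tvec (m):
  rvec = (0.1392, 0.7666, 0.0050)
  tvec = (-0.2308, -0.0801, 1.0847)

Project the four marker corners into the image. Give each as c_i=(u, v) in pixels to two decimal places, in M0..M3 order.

Intrinsics K: fx=747.9, fy=474.8, cx=311.8, cy=221.5
Marker side s = 0.242 m; corners in marker frame (Z=0):
  M0 = (-0.1210, +0.1210, 0)
  M1 = (+0.1210, +0.1210, 0)
  M2 = (+0.1210, -0.1210, 0)
  M3 = (-0.1210, -0.1210, 0)
rvec = (0.1392, 0.7666, 0.0050), |rvec| = θ = 0.77915 rad = 44.642°
Rodrigues: sinθ=0.70268, 1−cosθ=0.28849; R = I + sinθ·[k]× + (1−cosθ)·[k]×²:
    [+0.72072 +0.04620 +0.69169]
    [+0.05522 +0.99078 -0.12372]
    [-0.69103 +0.12736 +0.71152]
t = (-0.2308, -0.0801, 1.0847) m
M0: Pc = R·M0+t = (-0.31242, +0.03310, +1.18372); u = 747.9·(-0.31242)/1.18372 + 311.8 = 114.4092, v = 474.8·(+0.03310)/1.18372 + 221.5 = 234.7778
M1: Pc = R·M1+t = (-0.13800, +0.04647, +1.01650); u = 747.9·(-0.13800)/1.01650 + 311.8 = 210.2627, v = 474.8·(+0.04647)/1.01650 + 221.5 = 243.2040
M2: Pc = R·M2+t = (-0.14918, -0.19330, +0.98568); u = 747.9·(-0.14918)/0.98568 + 311.8 = 198.6042, v = 474.8·(-0.19330)/0.98568 + 221.5 = 128.3860
M3: Pc = R·M3+t = (-0.32360, -0.20667, +1.15290); u = 747.9·(-0.32360)/1.15290 + 311.8 = 101.8793, v = 474.8·(-0.20667)/1.15290 + 221.5 = 136.3888

c0=(114.41, 234.78) c1=(210.26, 243.20) c2=(198.60, 128.39) c3=(101.88, 136.39)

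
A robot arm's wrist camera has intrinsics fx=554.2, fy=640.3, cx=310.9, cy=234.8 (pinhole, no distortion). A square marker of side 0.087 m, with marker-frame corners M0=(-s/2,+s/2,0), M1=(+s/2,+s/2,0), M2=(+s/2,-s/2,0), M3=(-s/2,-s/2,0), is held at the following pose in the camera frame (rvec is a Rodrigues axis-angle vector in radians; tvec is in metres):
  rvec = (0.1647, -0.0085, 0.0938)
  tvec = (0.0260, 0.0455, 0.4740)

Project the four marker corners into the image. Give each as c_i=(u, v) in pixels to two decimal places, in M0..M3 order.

Intrinsics K: fx=554.2, fy=640.3, cx=310.9, cy=234.8
Marker side s = 0.087 m; corners in marker frame (Z=0):
  M0 = (-0.0435, +0.0435, 0)
  M1 = (+0.0435, +0.0435, 0)
  M2 = (+0.0435, -0.0435, 0)
  M3 = (-0.0435, -0.0435, 0)
rvec = (0.1647, -0.0085, 0.0938), |rvec| = θ = 0.18973 rad = 10.871°
Rodrigues: sinθ=0.18859, 1−cosθ=0.01794; R = I + sinθ·[k]× + (1−cosθ)·[k]×²:
    [+0.99558 -0.09394 -0.00075]
    [+0.09254 +0.98209 -0.16411]
    [+0.01615 +0.16332 +0.98644]
t = (0.0260, 0.0455, 0.4740) m
M0: Pc = R·M0+t = (-0.02139, +0.08420, +0.48040); u = 554.2·(-0.02139)/0.48040 + 310.9 = 286.2197, v = 640.3·(+0.08420)/0.48040 + 234.8 = 347.0193
M1: Pc = R·M1+t = (+0.06522, +0.09225, +0.48181); u = 554.2·(+0.06522)/0.48181 + 310.9 = 385.9212, v = 640.3·(+0.09225)/0.48181 + 234.8 = 357.3915
M2: Pc = R·M2+t = (+0.07339, +0.00680, +0.46760); u = 554.2·(+0.07339)/0.46760 + 310.9 = 397.8868, v = 640.3·(+0.00680)/0.46760 + 234.8 = 244.1177
M3: Pc = R·M3+t = (-0.01322, -0.00125, +0.46619); u = 554.2·(-0.01322)/0.46619 + 310.9 = 295.1827, v = 640.3·(-0.00125)/0.46619 + 234.8 = 233.0880

c0=(286.22, 347.02) c1=(385.92, 357.39) c2=(397.89, 244.12) c3=(295.18, 233.09)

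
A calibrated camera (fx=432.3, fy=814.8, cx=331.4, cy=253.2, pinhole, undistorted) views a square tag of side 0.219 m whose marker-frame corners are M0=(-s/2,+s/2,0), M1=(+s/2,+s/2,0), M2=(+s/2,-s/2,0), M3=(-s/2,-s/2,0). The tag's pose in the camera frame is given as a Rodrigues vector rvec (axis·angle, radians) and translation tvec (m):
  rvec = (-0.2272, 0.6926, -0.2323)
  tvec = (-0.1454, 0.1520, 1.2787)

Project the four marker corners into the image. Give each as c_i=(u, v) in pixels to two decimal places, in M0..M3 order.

Intrinsics K: fx=432.3, fy=814.8, cx=331.4, cy=253.2
Marker side s = 0.219 m; corners in marker frame (Z=0):
  M0 = (-0.1095, +0.1095, 0)
  M1 = (+0.1095, +0.1095, 0)
  M2 = (+0.1095, -0.1095, 0)
  M3 = (-0.1095, -0.1095, 0)
rvec = (-0.2272, 0.6926, -0.2323), |rvec| = θ = 0.76503 rad = 43.833°
Rodrigues: sinθ=0.69256, 1−cosθ=0.27864; R = I + sinθ·[k]× + (1−cosθ)·[k]×²:
    [+0.74593 +0.13538 +0.65212]
    [-0.28521 +0.94973 +0.12908]
    [-0.60186 -0.28227 +0.74705]
t = (-0.1454, 0.1520, 1.2787) m
M0: Pc = R·M0+t = (-0.21226, +0.28723, +1.31369); u = 432.3·(-0.21226)/1.31369 + 331.4 = 261.5526, v = 814.8·(+0.28723)/1.31369 + 253.2 = 431.3479
M1: Pc = R·M1+t = (-0.04890, +0.22477, +1.18189); u = 432.3·(-0.04890)/1.18189 + 331.4 = 313.5151, v = 814.8·(+0.22477)/1.18189 + 253.2 = 408.1546
M2: Pc = R·M2+t = (-0.07854, +0.01677, +1.24371); u = 432.3·(-0.07854)/1.24371 + 331.4 = 304.0988, v = 814.8·(+0.01677)/1.24371 + 253.2 = 264.1891
M3: Pc = R·M3+t = (-0.24190, +0.07923, +1.37551); u = 432.3·(-0.24190)/1.37551 + 331.4 = 255.3739, v = 814.8·(+0.07923)/1.37551 + 253.2 = 300.1355

c0=(261.55, 431.35) c1=(313.52, 408.15) c2=(304.10, 264.19) c3=(255.37, 300.14)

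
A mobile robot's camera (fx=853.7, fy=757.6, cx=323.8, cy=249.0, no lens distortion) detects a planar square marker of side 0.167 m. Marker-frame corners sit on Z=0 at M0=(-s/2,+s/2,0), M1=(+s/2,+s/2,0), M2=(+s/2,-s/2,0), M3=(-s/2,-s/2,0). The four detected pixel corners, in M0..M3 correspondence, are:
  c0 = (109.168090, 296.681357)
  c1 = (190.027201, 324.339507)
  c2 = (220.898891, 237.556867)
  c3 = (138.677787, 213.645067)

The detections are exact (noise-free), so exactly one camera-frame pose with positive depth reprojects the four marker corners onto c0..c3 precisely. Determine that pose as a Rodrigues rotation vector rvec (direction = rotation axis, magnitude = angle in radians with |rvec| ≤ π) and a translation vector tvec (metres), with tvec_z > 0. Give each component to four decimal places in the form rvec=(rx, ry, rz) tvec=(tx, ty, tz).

Intrinsics K: fx=853.7, fy=757.6, cx=323.8, cy=249.0
Marker side s = 0.167 m; corners in marker frame (Z=0):
  M0 = (-0.0835, +0.0835, 0)
  M1 = (+0.0835, +0.0835, 0)
  M2 = (+0.0835, -0.0835, 0)
  M3 = (-0.0835, -0.0835, 0)
Detected image corners:
  c0 = (109.168090, 296.681357) px
  c1 = (190.027201, 324.339507) px
  c2 = (220.898891, 237.556867) px
  c3 = (138.677787, 213.645067) px
Planar DLT: solve 8×8 A·h = b for H (H[2,2]=1):
  H  [+444.65245 -180.36705 +163.78904]
  H  [+83.42127 +508.72149 +267.77764]
  H  [-0.26480 +0.00198 +1.00000]
B = K⁻¹H; ‖b₁‖=0.703553, ‖b₂‖=0.703553; λ = 2/(‖b₁‖+‖b₂‖) = 1.421356, sign → tz>0 ⇒ λ=+1.421356
r₁ = λ·B[:,0] = (+0.88307,+0.28021,-0.37638); r₂ = λ·B[:,1] = (-0.30136,+0.95350,+0.00281)
r₃ = r₁×r₂ = (+0.35966,+0.11095,+0.92646); SVD([r₁ r₂ r₃]) → R = UVᵀ:
  R  [+0.88307 -0.30136 +0.35966]
  R  [+0.28021 +0.95350 +0.11095]
  R  [-0.37638 +0.00281 +0.92646]
t = (-0.26641, +0.03523, +1.42136) m
tr R = 2.763041; θ = arccos((tr R − 1)/2) = 0.491723 rad = 28.174°
axis k = ((R−Rᵀ)₃₂, (R−Rᵀ)₁₃, (R−Rᵀ)₂₁) / (2 sinθ) = (-0.114519, +0.779466, +0.615888)
rvec = θ·k = (-0.056312, +0.383281, +0.302846)

rvec=(-0.0563, 0.3833, 0.3028) tvec=(-0.2664, 0.0352, 1.4214)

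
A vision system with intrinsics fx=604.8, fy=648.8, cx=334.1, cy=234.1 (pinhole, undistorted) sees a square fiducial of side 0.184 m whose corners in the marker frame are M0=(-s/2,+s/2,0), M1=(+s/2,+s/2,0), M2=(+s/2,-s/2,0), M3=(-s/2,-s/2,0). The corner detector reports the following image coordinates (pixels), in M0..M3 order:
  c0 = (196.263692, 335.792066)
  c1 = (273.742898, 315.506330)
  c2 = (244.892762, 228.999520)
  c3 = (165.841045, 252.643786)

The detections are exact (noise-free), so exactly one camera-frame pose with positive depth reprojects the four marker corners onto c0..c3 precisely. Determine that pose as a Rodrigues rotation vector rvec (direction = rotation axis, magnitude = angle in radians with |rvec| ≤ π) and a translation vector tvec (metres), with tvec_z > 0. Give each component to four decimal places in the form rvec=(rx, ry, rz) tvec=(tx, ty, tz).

rvec=(0.2567, 0.1879, -0.2845) tvec=(-0.2423, 0.0988, 1.2822)

Intrinsics K: fx=604.8, fy=648.8, cx=334.1, cy=234.1
Marker side s = 0.184 m; corners in marker frame (Z=0):
  M0 = (-0.0920, +0.0920, 0)
  M1 = (+0.0920, +0.0920, 0)
  M2 = (+0.0920, -0.0920, 0)
  M3 = (-0.0920, -0.0920, 0)
Detected image corners:
  c0 = (196.263692, 335.792066) px
  c1 = (273.742898, 315.506330) px
  c2 = (244.892762, 228.999520) px
  c3 = (165.841045, 252.643786) px
Planar DLT: solve 8×8 A·h = b for H (H[2,2]=1):
  H  [+387.80933 +199.36921 +219.80903]
  H  [-167.43931 +510.05993 +284.08500]
  H  [-0.17021 +0.17365 +1.00000]
B = K⁻¹H; ‖b₁‖=0.779894, ‖b₂‖=0.779894; λ = 2/(‖b₁‖+‖b₂‖) = 1.282225, sign → tz>0 ⇒ λ=+1.282225
r₁ = λ·B[:,0] = (+0.94275,-0.25216,-0.21825); r₂ = λ·B[:,1] = (+0.29968,+0.92769,+0.22266)
r₃ = r₁×r₂ = (+0.14632,-0.27532,+0.95015); SVD([r₁ r₂ r₃]) → R = UVᵀ:
  R  [+0.94275 +0.29968 +0.14632]
  R  [-0.25216 +0.92769 -0.27532]
  R  [-0.21825 +0.22266 +0.95015]
t = (-0.24231, +0.09879, +1.28223) m
tr R = 2.820599; θ = arccos((tr R − 1)/2) = 0.426790 rad = 24.453°
axis k = ((R−Rᵀ)₃₂, (R−Rᵀ)₁₃, (R−Rᵀ)₂₁) / (2 sinθ) = (+0.601488, +0.440359, -0.666555)
rvec = θ·k = (+0.256709, +0.187941, -0.284479)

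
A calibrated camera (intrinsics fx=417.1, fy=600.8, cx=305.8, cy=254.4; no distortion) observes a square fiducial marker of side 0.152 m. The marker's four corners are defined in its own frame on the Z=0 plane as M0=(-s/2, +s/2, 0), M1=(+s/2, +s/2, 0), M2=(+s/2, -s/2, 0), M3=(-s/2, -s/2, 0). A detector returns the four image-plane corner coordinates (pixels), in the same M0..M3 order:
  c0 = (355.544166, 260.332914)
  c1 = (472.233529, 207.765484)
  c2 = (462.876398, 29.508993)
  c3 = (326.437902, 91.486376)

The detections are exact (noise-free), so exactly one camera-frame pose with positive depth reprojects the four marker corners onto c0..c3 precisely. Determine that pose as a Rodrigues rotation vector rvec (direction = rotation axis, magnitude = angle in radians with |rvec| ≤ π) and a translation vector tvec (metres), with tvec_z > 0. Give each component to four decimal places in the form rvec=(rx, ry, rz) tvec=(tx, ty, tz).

Intrinsics K: fx=417.1, fy=600.8, cx=305.8, cy=254.4
Marker side s = 0.152 m; corners in marker frame (Z=0):
  M0 = (-0.0760, +0.0760, 0)
  M1 = (+0.0760, +0.0760, 0)
  M2 = (+0.0760, -0.0760, 0)
  M3 = (-0.0760, -0.0760, 0)
Detected image corners:
  c0 = (355.544166, 260.332914) px
  c1 = (472.233529, 207.765484) px
  c2 = (462.876398, 29.508993) px
  c3 = (326.437902, 91.486376) px
Planar DLT: solve 8×8 A·h = b for H (H[2,2]=1):
  H  [+820.67166 +542.67799 +404.94299]
  H  [-376.88624 +1293.31686 +154.09800]
  H  [-0.01708 +1.02918 +1.00000]
B = K⁻¹H; ‖b₁‖=2.074977, ‖b₂‖=2.074977; λ = 2/(‖b₁‖+‖b₂‖) = 0.481933, sign → tz>0 ⇒ λ=+0.481933
r₁ = λ·B[:,0] = (+0.95427,-0.29883,-0.00823); r₂ = λ·B[:,1] = (+0.26339,+0.82741,+0.49600)
r₃ = r₁×r₂ = (-0.14141,-0.47548,+0.86829); SVD([r₁ r₂ r₃]) → R = UVᵀ:
  R  [+0.95427 +0.26339 -0.14141]
  R  [-0.29883 +0.82741 -0.47548]
  R  [-0.00823 +0.49600 +0.86829]
t = (+0.11455, -0.08046, +0.48193) m
tr R = 2.649970; θ = arccos((tr R − 1)/2) = 0.600620 rad = 34.413°
axis k = ((R−Rᵀ)₃₂, (R−Rᵀ)₁₃, (R−Rᵀ)₂₁) / (2 sinθ) = (+0.859479, -0.117826, -0.497406)
rvec = θ·k = (+0.516221, -0.070769, -0.298752)

rvec=(0.5162, -0.0708, -0.2988) tvec=(0.1146, -0.0805, 0.4819)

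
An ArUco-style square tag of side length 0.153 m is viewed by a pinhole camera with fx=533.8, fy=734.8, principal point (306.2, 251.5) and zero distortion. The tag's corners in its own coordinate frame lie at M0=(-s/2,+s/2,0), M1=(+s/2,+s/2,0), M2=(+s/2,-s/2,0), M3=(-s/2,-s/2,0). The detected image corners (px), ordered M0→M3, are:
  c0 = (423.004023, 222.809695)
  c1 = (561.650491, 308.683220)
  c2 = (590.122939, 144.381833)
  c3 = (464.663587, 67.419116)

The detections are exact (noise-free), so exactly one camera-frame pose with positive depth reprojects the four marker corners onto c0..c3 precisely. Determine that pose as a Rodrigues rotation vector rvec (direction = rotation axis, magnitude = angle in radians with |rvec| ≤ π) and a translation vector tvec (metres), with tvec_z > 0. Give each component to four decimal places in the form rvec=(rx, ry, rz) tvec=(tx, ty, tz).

rvec=(-0.3824, -0.0662, 0.4226) tvec=(0.2177, -0.0540, 0.5686)

Intrinsics K: fx=533.8, fy=734.8, cx=306.2, cy=251.5
Marker side s = 0.153 m; corners in marker frame (Z=0):
  M0 = (-0.0765, +0.0765, 0)
  M1 = (+0.0765, +0.0765, 0)
  M2 = (+0.0765, -0.0765, 0)
  M3 = (-0.0765, -0.0765, 0)
Detected image corners:
  c0 = (423.004023, 222.809695) px
  c1 = (561.650491, 308.683220) px
  c2 = (590.122939, 144.381833) px
  c3 = (464.663587, 67.419116) px
Planar DLT: solve 8×8 A·h = b for H (H[2,2]=1):
  H  [+846.58700 -565.87017 +510.60377]
  H  [+525.45215 +922.00968 +181.69968]
  H  [-0.02810 -0.66016 +1.00000]
B = K⁻¹H; ‖b₁‖=1.758598, ‖b₂‖=1.758598; λ = 2/(‖b₁‖+‖b₂‖) = 0.568635, sign → tz>0 ⇒ λ=+0.568635
r₁ = λ·B[:,0] = (+0.91100,+0.41210,-0.01598); r₂ = λ·B[:,1] = (-0.38747,+0.84199,-0.37539)
r₃ = r₁×r₂ = (-0.14124,+0.34817,+0.92673); SVD([r₁ r₂ r₃]) → R = UVᵀ:
  R  [+0.91100 -0.38747 -0.14124]
  R  [+0.41210 +0.84199 +0.34817]
  R  [-0.01598 -0.37539 +0.92673]
t = (+0.21774, -0.05402, +0.56863) m
tr R = 2.679723; θ = arccos((tr R − 1)/2) = 0.573768 rad = 32.874°
axis k = ((R−Rᵀ)₃₂, (R−Rᵀ)₁₃, (R−Rᵀ)₂₁) / (2 sinθ) = (-0.666505, -0.115386, +0.736517)
rvec = θ·k = (-0.382419, -0.066205, +0.422590)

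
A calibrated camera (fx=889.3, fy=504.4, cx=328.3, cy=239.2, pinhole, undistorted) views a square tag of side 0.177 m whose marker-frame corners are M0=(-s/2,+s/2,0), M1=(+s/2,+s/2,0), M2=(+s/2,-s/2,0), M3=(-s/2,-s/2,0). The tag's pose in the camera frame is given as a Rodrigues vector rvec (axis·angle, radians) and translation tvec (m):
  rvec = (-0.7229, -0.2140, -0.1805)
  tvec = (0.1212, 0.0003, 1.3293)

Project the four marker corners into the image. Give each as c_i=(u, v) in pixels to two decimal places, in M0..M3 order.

c0=(368.78, 268.79) c1=(484.32, 261.59) c2=(445.44, 213.14) c3=(338.13, 218.13)

Intrinsics K: fx=889.3, fy=504.4, cx=328.3, cy=239.2
Marker side s = 0.177 m; corners in marker frame (Z=0):
  M0 = (-0.0885, +0.0885, 0)
  M1 = (+0.0885, +0.0885, 0)
  M2 = (+0.0885, -0.0885, 0)
  M3 = (-0.0885, -0.0885, 0)
rvec = (-0.7229, -0.2140, -0.1805), |rvec| = θ = 0.77522 rad = 44.417°
Rodrigues: sinθ=0.69987, 1−cosθ=0.28573; R = I + sinθ·[k]× + (1−cosθ)·[k]×²:
    [+0.96274 +0.23651 -0.13116]
    [-0.08940 +0.73604 +0.67100]
    [+0.25524 -0.63427 +0.72976]
t = (0.1212, 0.0003, 1.3293) m
M0: Pc = R·M0+t = (+0.05693, +0.07335, +1.25058); u = 889.3·(+0.05693)/1.25058 + 328.3 = 368.7829, v = 504.4·(+0.07335)/1.25058 + 239.2 = 268.7853
M1: Pc = R·M1+t = (+0.22733, +0.05753, +1.29576); u = 889.3·(+0.22733)/1.29576 + 328.3 = 484.3228, v = 504.4·(+0.05753)/1.29576 + 239.2 = 261.5938
M2: Pc = R·M2+t = (+0.18547, -0.07275, +1.40802); u = 889.3·(+0.18547)/1.40802 + 328.3 = 445.4426, v = 504.4·(-0.07275)/1.40802 + 239.2 = 213.1378
M3: Pc = R·M3+t = (+0.01507, -0.05693, +1.36284); u = 889.3·(+0.01507)/1.36284 + 328.3 = 338.1316, v = 504.4·(-0.05693)/1.36284 + 239.2 = 218.1306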